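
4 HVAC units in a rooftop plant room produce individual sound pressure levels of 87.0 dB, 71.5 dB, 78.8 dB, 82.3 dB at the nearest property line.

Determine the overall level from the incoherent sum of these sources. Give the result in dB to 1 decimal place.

88.8 dB

Converting to relative power and adding: 10^(87.0/10) + 10^(71.5/10) + 10^(78.8/10) + 10^(82.3/10) = 7.61e+08.
Back to dB: 10·log₁₀ Σ = 88.8 dB.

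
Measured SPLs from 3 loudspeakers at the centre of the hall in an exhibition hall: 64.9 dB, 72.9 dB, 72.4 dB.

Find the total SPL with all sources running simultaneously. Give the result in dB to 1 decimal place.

Converting to relative power and adding: 10^(64.9/10) + 10^(72.9/10) + 10^(72.4/10) = 3.997e+07.
Back to dB: 10·log₁₀ Σ = 76.0 dB.

76.0 dB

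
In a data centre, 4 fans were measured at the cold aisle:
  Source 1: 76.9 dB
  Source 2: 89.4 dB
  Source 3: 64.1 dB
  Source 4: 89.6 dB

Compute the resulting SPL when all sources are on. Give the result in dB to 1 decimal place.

92.6 dB

Σ 10^(Lᵢ/10) = 1.835e+09.
Combined level = 10 log₁₀(1.835e+09) = 92.6 dB.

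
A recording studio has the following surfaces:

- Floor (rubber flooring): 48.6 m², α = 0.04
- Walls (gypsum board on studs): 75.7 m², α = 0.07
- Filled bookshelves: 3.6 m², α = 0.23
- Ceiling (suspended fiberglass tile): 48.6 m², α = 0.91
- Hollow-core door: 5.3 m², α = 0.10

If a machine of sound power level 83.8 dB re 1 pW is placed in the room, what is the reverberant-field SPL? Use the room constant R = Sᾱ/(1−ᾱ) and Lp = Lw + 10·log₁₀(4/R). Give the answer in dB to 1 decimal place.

71.1 dB

A = 52.827 sabins; S = 181.8 m².
ᾱ = 52.827/181.8 = 0.2906; R = Sᾱ/(1−ᾱ) = 52.827/(1−0.2906) = 74.467 m².
Lp = Lw + 10 log₁₀(4/R) = 83.8 -12.70 = 71.1 dB.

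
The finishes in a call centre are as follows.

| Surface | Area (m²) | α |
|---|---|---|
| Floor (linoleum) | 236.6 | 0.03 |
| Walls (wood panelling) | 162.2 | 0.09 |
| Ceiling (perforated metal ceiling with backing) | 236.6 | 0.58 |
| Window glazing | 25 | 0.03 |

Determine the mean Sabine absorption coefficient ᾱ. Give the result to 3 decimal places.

S = Σ Sᵢ = 236.6 + 162.2 + 236.6 + 25 = 660.4 m².
Σ(Sᵢαᵢ) = 236.6·0.03 + 162.2·0.09 + 236.6·0.58 + 25·0.03 = 159.674.
ᾱ = A/S = 0.242.

0.242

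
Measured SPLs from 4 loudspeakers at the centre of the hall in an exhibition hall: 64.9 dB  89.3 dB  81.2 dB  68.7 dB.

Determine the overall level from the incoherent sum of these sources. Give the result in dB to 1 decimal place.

90.0 dB

Converting to relative power and adding: 10^(64.9/10) + 10^(89.3/10) + 10^(81.2/10) + 10^(68.7/10) = 9.935e+08.
L_total = 10·log₁₀(9.935e+08) = 90.0 dB.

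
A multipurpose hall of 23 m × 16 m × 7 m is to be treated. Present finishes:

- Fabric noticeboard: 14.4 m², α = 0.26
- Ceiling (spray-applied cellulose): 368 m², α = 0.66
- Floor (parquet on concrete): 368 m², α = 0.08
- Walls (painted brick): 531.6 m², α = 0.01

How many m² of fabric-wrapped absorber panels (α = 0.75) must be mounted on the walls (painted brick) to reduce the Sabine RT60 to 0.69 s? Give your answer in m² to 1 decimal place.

432.0

A₁ = Σ Sᵢαᵢ = 14.4*0.26 + 368*0.66 + 368*0.08 + 531.6*0.01 = 281.380 sabins.
V = 2576 m³. Target absorption A₂ = 0.161 × 2576 / 0.69 = 601.067 sabins.
ΔA needed = 601.067 − 281.380 = 319.687 sabins.
Each m² of panel replacing the walls (painted brick) adds (0.75 − 0.01) = 0.74 sabins.
Area = ΔA/Δα = 319.687/0.74 = 432.0 m².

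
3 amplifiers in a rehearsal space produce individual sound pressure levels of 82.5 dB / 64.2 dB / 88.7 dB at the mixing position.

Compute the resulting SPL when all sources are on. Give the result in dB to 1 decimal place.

Converting to relative power and adding: 10^(82.5/10) + 10^(64.2/10) + 10^(88.7/10) = 9.218e+08.
L_total = 10·log₁₀(9.218e+08) = 89.6 dB.

89.6 dB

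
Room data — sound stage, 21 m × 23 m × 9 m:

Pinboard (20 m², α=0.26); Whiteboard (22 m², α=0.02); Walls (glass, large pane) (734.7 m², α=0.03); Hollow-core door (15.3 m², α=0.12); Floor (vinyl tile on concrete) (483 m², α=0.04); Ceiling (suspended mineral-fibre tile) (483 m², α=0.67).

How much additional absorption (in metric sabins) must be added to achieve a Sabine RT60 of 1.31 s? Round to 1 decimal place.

161.8 sabins

Total absorption A₁ = 20·0.26 + 22·0.02 + 734.7·0.03 + 15.3·0.12 + 483·0.04 + 483·0.67
  = 5.200 + 0.440 + 22.041 + 1.836 + 19.320 + 323.610 = 372.447 m² sabins.
Target A₂ = 0.161·4347/1.31 = 534.250 sabins (V = 4347 m³).
ΔA = A₂ − A₁ = 534.250 − 372.447 = 161.8 sabins.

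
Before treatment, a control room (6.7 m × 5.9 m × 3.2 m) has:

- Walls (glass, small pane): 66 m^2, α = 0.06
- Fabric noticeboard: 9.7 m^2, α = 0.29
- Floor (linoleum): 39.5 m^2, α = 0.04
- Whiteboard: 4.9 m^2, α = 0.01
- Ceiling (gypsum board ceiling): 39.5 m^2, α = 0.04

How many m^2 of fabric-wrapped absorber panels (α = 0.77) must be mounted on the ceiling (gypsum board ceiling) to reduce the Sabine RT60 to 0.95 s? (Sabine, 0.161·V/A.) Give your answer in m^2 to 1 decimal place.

15.7

Total absorption A₁ = 66*0.06 + 9.7*0.29 + 39.5*0.04 + 4.9*0.01 + 39.5*0.04
  = 3.960 + 2.813 + 1.580 + 0.049 + 1.580 = 9.982 m^2 sabins.
V = 126.496 m³. Target absorption A₂ = 0.161 × 126.496 / 0.95 = 21.438 sabins.
Absorption to add: 21.438 − 9.982 = 11.456 sabins.
Each m^2 of panel replacing the ceiling (gypsum board ceiling) adds (0.77 − 0.04) = 0.73 sabins.
Area = ΔA/Δα = 11.456/0.73 = 15.7 m^2.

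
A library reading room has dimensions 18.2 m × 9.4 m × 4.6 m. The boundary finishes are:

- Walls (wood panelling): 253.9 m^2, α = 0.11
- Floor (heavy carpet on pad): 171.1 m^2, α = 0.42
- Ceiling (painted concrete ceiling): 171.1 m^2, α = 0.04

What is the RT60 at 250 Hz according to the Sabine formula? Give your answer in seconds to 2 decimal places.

Total absorption A = 253.9·0.11 + 171.1·0.42 + 171.1·0.04
  = 27.929 + 71.862 + 6.844 = 106.635 m^2 sabins.
Room volume: 786.968 m³.
Sabine: RT60 = 0.161 × 786.968 / 106.635 = 1.19 s.

1.19 sec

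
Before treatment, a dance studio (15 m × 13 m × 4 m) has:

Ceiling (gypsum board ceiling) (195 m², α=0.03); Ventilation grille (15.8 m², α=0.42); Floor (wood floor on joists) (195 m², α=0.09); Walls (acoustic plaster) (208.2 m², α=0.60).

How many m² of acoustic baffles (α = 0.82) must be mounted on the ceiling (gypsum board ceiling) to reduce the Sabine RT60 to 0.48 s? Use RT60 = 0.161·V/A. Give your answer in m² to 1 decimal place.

A₁ = Σ Sᵢαᵢ = 195×0.03 + 15.8×0.42 + 195×0.09 + 208.2×0.60 = 154.956 sabins.
Required A₂ = 0.161·780/0.48 = 261.625 sabins.
Absorption to add: 261.625 − 154.956 = 106.669 sabins.
Each m² of panel replacing the ceiling (gypsum board ceiling) adds (0.82 − 0.03) = 0.79 sabins.
Panel area = 106.669 / 0.79 = 135.0 m².

135.0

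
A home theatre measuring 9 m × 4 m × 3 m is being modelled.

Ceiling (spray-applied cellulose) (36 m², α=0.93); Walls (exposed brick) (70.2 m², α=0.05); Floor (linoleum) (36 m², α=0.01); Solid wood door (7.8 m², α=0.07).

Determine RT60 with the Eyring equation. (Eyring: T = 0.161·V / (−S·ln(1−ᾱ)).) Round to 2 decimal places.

Total surface area S = 36 + 70.2 + 36 + 7.8 = 150.0 m².
Absorption A = 36×0.93 + 70.2×0.05 + 36×0.01 + 7.8×0.07 = 37.896 sabins.
Mean coefficient ᾱ = A/S = 0.2526.
−S·ln(1−ᾱ) = −150.0 × ln(1 − 0.2526) = 43.673.
V = 9 × 4 × 3 = 108 m³.
RT60 = 0.161 × 108 / 43.673 = 0.40 s.

0.40 s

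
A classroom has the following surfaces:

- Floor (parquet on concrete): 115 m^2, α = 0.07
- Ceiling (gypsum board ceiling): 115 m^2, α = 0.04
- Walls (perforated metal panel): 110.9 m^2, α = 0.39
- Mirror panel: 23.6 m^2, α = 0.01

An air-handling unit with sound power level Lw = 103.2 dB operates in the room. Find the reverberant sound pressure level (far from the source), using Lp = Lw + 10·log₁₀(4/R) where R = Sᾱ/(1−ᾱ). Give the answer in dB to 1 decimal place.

A = 56.137 sabins; S = 364.5 m^2.
ᾱ = 56.137/364.5 = 0.1540; R = Sᾱ/(1−ᾱ) = 56.137/(1−0.1540) = 66.356 m^2.
Lp = Lw + 10 log₁₀(4/R) = 103.2 -12.20 = 91.0 dB.

91.0 dB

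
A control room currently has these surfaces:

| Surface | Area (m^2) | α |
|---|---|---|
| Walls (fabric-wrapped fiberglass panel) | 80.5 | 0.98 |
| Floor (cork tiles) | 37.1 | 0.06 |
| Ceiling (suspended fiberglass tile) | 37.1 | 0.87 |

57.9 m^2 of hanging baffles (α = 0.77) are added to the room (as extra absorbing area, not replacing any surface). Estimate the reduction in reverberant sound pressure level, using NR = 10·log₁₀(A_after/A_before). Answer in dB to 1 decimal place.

Equivalent absorption area: A_before = 80.5*0.98 + 37.1*0.06 + 37.1*0.87 = 113.393 m^2.
Added absorption = 57.9 × 0.77 = 44.583 sabins.
New total A_after = 157.976 sabins.
Reduction = 10 log₁₀(A_after/A_before) = 10 log₁₀(1.3932) = 1.4 dB.

1.4 dB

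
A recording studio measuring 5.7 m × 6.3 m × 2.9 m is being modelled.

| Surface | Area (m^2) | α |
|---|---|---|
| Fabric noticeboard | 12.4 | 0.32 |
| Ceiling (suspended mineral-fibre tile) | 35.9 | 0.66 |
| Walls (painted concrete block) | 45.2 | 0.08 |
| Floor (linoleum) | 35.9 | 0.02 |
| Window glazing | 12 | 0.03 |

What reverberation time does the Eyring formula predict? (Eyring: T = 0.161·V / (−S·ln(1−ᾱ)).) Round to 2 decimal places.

Total surface area S = 12.4 + 35.9 + 45.2 + 35.9 + 12 = 141.4 m^2.
Absorption A = 12.4·0.32 + 35.9·0.66 + 45.2·0.08 + 35.9·0.02 + 12·0.03 = 32.356 sabins.
ᾱ = 32.356 / 141.4 = 0.2288.
Eyring denominator: −S ln(1−ᾱ) = 36.737.
V = 5.7 × 6.3 × 2.9 = 104.139 m³.
T = 0.161·V/[−S·ln(1−ᾱ)] = 0.161·104.139/36.737 = 0.46 s.

0.46 sec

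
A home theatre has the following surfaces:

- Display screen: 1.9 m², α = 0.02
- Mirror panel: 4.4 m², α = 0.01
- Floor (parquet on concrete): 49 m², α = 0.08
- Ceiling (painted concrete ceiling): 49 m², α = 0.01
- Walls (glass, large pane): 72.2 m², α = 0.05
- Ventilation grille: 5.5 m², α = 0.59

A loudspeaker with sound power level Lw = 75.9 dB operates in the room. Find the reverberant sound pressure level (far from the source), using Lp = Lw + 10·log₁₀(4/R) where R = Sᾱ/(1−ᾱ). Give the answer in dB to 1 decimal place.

A = 11.347 sabins; S = 182.0 m².
ᾱ = 11.347/182.0 = 0.0623; R = Sᾱ/(1−ᾱ) = 11.347/(1−0.0623) = 12.101 m².
Lp = 75.9 + 10·log₁₀(4/12.101) = 75.9 + (-4.81) = 71.1 dB.

71.1 dB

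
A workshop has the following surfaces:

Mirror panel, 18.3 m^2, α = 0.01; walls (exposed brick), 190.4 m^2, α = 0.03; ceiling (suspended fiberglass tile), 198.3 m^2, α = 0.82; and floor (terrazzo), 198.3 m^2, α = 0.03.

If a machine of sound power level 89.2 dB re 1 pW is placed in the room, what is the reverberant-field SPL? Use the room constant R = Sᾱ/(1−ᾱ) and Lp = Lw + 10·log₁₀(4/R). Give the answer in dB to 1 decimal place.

71.3 dB

A = 174.450 sabins; S = 605.3 m^2.
ᾱ = 174.450/605.3 = 0.2882; R = Sᾱ/(1−ᾱ) = 174.450/(1−0.2882) = 245.083 m^2.
Lp = Lw + 10 log₁₀(4/R) = 89.2 -17.87 = 71.3 dB.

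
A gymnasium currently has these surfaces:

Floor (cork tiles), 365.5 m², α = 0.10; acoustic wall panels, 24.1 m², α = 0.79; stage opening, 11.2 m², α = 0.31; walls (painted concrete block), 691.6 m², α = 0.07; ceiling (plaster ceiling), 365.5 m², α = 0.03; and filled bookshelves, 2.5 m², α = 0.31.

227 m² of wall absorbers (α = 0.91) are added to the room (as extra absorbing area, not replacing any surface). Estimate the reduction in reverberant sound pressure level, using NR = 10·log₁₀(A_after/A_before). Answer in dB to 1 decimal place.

4.4 dB

Summing Sᵢαᵢ: 36.550 + 19.039 + 3.472 + 48.412 + 10.965 + 0.775 → A_before = 119.213 sabins.
Treatment contributes 227·0.91 = 206.570 sabins.
New total A_after = 325.783 sabins.
NR = 10·log₁₀(325.783/119.213) = 4.4 dB.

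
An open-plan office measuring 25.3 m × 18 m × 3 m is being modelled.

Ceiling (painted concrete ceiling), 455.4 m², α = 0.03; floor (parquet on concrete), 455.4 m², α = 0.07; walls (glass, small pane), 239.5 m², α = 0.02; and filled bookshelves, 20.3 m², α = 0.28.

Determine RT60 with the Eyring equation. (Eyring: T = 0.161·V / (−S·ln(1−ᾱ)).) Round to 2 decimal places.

S = Σ Sᵢ = 1170.6 m².
Absorption A = 455.4·0.03 + 455.4·0.07 + 239.5·0.02 + 20.3·0.28 = 56.014 sabins.
Mean coefficient ᾱ = A/S = 0.0479.
−S·ln(1−ᾱ) = −1170.6 × ln(1 − 0.0479) = 57.459.
V = 25.3 × 18 × 3 = 1366.2 m³.
RT60 = 0.161 × 1366.2 / 57.459 = 3.83 s.

3.83 s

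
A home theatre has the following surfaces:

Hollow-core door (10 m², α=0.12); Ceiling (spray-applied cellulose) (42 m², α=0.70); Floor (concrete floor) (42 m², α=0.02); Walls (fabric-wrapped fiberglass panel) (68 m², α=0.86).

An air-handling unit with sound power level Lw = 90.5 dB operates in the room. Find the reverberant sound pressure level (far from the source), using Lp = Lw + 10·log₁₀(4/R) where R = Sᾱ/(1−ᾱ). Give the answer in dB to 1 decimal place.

Σ(Sᵢαᵢ) = 10·0.12 + 42·0.70 + 42·0.02 + 68·0.86 = 89.920; total area S = 162.0 m².
ᾱ = 0.5551, so room constant R = A/(1−ᾱ) = 202.113 m².
Lp = 90.5 + 10·log₁₀(4/202.113) = 90.5 + (-17.04) = 73.5 dB.

73.5 dB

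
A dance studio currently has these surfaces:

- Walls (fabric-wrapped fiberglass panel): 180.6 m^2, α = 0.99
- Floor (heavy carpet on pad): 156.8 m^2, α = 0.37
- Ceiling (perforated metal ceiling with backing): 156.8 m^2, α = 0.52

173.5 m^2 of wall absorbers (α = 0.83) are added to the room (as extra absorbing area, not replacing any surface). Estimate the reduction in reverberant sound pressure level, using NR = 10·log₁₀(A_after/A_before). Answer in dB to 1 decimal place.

Total absorption A_before = 180.6*0.99 + 156.8*0.37 + 156.8*0.52
  = 178.794 + 58.016 + 81.536 = 318.346 m^2 sabins.
Treatment contributes 173.5·0.83 = 144.005 sabins.
New total A_after = 462.351 sabins.
NR = 10·log₁₀(462.351/318.346) = 1.6 dB.

1.6 dB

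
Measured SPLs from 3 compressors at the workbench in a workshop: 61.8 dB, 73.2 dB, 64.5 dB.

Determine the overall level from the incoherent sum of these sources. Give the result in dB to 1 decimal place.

74.0 dB

Σ 10^(Lᵢ/10) = 2.522e+07.
Back to dB: 10·log₁₀ Σ = 74.0 dB.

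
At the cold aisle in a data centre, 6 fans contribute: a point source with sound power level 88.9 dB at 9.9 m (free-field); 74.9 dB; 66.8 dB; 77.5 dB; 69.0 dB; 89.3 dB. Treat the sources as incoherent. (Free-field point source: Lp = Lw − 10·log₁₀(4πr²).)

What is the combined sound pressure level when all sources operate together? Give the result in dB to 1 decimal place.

Source at 9.9 m: Lp = 88.9 − 10·log₁₀(4π·9.9²) = 88.9 − 10·log₁₀(1231.630) = 58.0 dB.
Sum in the linear (power) domain: Σ 10^(Lᵢ/10) = 10^(58.0/10) + 10^(74.9/10) + 10^(66.8/10) + 10^(77.5/10) + 10^(69.0/10) + 10^(89.3/10) = 9.516e+08.
Back to dB: 10·log₁₀ Σ = 89.8 dB.

89.8 dB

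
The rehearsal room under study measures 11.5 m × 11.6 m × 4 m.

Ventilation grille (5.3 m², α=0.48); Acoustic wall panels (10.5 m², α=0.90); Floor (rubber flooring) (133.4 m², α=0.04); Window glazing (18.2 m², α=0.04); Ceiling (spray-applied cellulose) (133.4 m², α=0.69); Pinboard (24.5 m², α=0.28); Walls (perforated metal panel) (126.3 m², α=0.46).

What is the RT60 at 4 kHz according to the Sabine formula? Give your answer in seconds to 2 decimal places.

Equivalent absorption area: A = 5.3*0.48 + 10.5*0.90 + 133.4*0.04 + 18.2*0.04 + 133.4*0.69 + 24.5*0.28 + 126.3*0.46 = 175.062 m².
V = 11.5·11.6·4 = 533.6 m³.
RT60 = 0.161 · V / A = 0.161 × 533.6 / 175.062 = 0.49 s.

0.49 s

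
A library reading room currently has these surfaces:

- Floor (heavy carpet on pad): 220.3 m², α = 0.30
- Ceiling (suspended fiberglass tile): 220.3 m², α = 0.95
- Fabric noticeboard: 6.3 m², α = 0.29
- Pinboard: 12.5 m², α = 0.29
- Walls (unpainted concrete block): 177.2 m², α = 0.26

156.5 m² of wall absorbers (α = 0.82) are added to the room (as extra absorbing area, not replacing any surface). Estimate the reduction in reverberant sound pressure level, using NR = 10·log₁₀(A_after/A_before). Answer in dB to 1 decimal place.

1.4 dB

A_before = Σ Sᵢαᵢ = 220.3×0.30 + 220.3×0.95 + 6.3×0.29 + 12.5×0.29 + 177.2×0.26 = 326.899 sabins.
Treatment contributes 156.5·0.82 = 128.330 sabins.
A_after = 326.899 + 128.330 = 455.229 sabins.
NR = 10·log₁₀(455.229/326.899) = 1.4 dB.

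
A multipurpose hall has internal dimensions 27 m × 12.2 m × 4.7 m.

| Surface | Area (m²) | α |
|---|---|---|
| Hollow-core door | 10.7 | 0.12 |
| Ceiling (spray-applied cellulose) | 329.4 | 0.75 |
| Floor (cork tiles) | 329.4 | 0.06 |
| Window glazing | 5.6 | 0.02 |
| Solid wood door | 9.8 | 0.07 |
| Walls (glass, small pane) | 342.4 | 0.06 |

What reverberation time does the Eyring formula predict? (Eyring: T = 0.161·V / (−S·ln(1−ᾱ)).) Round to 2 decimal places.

0.73 seconds

Total surface area S = 10.7 + 329.4 + 329.4 + 5.6 + 9.8 + 342.4 = 1027.3 m².
Absorption A = 10.7·0.12 + 329.4·0.75 + 329.4·0.06 + 5.6·0.02 + 9.8·0.07 + 342.4·0.06 = 289.440 sabins.
ᾱ = 289.440 / 1027.3 = 0.2817.
Eyring denominator: −S ln(1−ᾱ) = 339.901.
V = 27 × 12.2 × 4.7 = 1548.18 m³.
T = 0.161·V/[−S·ln(1−ᾱ)] = 0.161·1548.18/339.901 = 0.73 s.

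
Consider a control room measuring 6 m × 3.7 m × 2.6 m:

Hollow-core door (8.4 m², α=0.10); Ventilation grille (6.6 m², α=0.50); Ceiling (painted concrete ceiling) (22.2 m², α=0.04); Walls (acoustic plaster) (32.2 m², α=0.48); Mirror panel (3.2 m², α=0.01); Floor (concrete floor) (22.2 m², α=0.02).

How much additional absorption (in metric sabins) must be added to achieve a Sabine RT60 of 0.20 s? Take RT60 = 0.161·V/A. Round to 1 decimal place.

A₁ = Σ Sᵢαᵢ = 8.4·0.10 + 6.6·0.50 + 22.2·0.04 + 32.2·0.48 + 3.2·0.01 + 22.2·0.02 = 20.960 sabins.
For T = 0.20 s, need A₂ = 0.161·V/T = 0.161·57.72/0.20 = 46.465 sabins.
Shortfall: 46.465 − 20.960 = 25.5 sabins.

25.5 sabins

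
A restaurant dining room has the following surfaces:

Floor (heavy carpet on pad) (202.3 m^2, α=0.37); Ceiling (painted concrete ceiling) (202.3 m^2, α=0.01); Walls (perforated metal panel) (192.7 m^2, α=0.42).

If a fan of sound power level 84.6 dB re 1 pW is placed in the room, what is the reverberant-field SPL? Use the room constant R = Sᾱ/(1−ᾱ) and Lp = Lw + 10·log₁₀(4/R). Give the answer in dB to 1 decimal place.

67.3 dB

A = 157.808 sabins; S = 597.3 m^2.
ᾱ = 157.808/597.3 = 0.2642; R = Sᾱ/(1−ᾱ) = 157.808/(1−0.2642) = 214.471 m^2.
Lp = Lw + 10 log₁₀(4/R) = 84.6 -17.29 = 67.3 dB.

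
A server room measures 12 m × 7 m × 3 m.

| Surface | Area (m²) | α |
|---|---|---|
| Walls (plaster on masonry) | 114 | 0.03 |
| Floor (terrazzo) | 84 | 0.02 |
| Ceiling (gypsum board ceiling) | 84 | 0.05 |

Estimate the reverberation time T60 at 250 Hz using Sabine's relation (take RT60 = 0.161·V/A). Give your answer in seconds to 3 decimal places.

Summing Sᵢαᵢ: 3.420 + 1.680 + 4.200 → A = 9.300 sabins.
Volume V = 12 × 7 × 3 = 252 m³.
T = 0.161 V/A = 0.161·252/9.300 = 4.363 s.

4.363 s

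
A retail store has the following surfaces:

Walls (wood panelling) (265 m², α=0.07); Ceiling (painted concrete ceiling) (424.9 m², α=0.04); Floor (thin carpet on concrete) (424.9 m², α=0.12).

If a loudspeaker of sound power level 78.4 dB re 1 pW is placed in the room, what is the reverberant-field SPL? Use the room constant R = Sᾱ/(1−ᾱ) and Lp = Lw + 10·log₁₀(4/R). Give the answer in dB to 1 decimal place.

64.7 dB

Σ(Sᵢαᵢ) = 265×0.07 + 424.9×0.04 + 424.9×0.12 = 86.534; total area S = 1114.8 m².
ᾱ = 0.0776, so room constant R = A/(1−ᾱ) = 93.814 m².
Lp = Lw + 10 log₁₀(4/R) = 78.4 -13.70 = 64.7 dB.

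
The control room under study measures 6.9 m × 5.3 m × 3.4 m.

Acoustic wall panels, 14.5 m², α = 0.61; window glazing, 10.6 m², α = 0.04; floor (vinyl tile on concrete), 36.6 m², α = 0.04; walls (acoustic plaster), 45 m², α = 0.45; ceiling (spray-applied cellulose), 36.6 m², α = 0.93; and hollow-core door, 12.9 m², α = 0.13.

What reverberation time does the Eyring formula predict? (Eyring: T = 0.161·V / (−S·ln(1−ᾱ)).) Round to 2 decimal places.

0.23 sec

S = Σ Sᵢ = 156.2 m².
Σ(Sᵢαᵢ) = 14.5·0.61 + 10.6·0.04 + 36.6·0.04 + 45·0.45 + 36.6·0.93 + 12.9·0.13 = 66.698.
ᾱ = 66.698 / 156.2 = 0.4270.
−S·ln(1−ᾱ) = −156.2 × ln(1 − 0.4270) = 86.983.
V = 6.9 × 5.3 × 3.4 = 124.338 m³.
RT60 = 0.161 × 124.338 / 86.983 = 0.23 s.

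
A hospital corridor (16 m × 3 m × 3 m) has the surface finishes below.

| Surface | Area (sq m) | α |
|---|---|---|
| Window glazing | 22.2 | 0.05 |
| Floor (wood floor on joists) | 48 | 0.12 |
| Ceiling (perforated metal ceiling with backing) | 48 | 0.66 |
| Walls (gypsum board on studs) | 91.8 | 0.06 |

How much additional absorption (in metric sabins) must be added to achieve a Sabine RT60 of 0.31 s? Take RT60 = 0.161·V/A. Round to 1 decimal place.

30.7 sabins

Summing Sᵢαᵢ: 1.110 + 5.760 + 31.680 + 5.508 → A₁ = 44.058 sabins.
For T = 0.31 s, need A₂ = 0.161·V/T = 0.161·144/0.31 = 74.787 sabins.
Additional absorption ΔA = 74.787 − 44.058 = 30.7 sabins.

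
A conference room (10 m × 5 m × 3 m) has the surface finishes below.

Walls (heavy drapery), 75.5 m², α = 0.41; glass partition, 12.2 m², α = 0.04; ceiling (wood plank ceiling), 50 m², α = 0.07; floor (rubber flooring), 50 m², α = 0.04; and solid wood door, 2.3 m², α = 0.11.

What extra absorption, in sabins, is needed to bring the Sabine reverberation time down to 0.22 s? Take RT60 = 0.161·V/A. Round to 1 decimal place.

72.6 sabins

Summing Sᵢαᵢ: 30.955 + 0.488 + 3.500 + 2.000 + 0.253 → A₁ = 37.196 sabins.
For T = 0.22 s, need A₂ = 0.161·V/T = 0.161·150/0.22 = 109.773 sabins.
Shortfall: 109.773 − 37.196 = 72.6 sabins.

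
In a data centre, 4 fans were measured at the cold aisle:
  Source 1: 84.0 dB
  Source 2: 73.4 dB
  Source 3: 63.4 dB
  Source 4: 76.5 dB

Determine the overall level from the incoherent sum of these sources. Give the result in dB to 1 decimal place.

85.1 dB

Converting to relative power and adding: 10^(84.0/10) + 10^(73.4/10) + 10^(63.4/10) + 10^(76.5/10) = 3.199e+08.
L_total = 10·log₁₀(3.199e+08) = 85.1 dB.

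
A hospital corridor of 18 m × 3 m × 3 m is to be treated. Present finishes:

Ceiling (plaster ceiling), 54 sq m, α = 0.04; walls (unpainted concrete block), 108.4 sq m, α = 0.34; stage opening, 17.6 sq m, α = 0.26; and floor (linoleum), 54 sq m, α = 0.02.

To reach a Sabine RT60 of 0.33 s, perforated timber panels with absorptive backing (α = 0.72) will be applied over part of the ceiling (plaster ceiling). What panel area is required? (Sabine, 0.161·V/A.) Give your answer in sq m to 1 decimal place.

Total absorption A₁ = 54*0.04 + 108.4*0.34 + 17.6*0.26 + 54*0.02
  = 2.160 + 36.856 + 4.576 + 1.080 = 44.672 sq m sabins.
V = 162 m³. Target absorption A₂ = 0.161 × 162 / 0.33 = 79.036 sabins.
Absorption to add: 79.036 − 44.672 = 34.364 sabins.
Net gain per sq m: Δα = 0.72 − 0.04 = 0.68.
Area = ΔA/Δα = 34.364/0.68 = 50.5 sq m.

50.5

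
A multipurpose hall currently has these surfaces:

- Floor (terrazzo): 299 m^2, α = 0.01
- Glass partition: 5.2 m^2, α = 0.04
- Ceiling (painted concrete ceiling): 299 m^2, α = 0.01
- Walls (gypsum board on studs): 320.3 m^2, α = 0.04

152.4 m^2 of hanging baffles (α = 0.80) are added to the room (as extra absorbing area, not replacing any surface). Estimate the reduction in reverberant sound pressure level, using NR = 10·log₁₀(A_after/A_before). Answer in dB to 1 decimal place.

8.7 dB

Summing Sᵢαᵢ: 2.990 + 0.208 + 2.990 + 12.812 → A_before = 19.000 sabins.
Added absorption = 152.4 × 0.80 = 121.920 sabins.
A_after = 19.000 + 121.920 = 140.920 sabins.
Reduction = 10 log₁₀(A_after/A_before) = 10 log₁₀(7.4168) = 8.7 dB.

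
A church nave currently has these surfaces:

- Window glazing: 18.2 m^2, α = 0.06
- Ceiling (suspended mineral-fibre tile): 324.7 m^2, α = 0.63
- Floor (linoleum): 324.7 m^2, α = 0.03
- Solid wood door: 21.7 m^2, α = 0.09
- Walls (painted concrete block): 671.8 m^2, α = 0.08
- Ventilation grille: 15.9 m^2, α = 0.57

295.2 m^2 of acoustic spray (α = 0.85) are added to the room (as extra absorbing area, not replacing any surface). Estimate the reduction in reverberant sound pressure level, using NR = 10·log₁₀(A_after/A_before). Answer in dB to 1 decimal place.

2.8 dB

Total absorption A_before = 18.2·0.06 + 324.7·0.63 + 324.7·0.03 + 21.7·0.09 + 671.8·0.08 + 15.9·0.57
  = 1.092 + 204.561 + 9.741 + 1.953 + 53.744 + 9.063 = 280.154 m^2 sabins.
Treatment contributes 295.2·0.85 = 250.920 sabins.
A_after = 280.154 + 250.920 = 531.074 sabins.
NR = 10·log₁₀(531.074/280.154) = 2.8 dB.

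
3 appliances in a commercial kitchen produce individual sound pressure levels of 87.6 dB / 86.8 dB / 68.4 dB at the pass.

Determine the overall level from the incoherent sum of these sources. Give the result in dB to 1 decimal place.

90.3 dB

Σ 10^(Lᵢ/10) = 1.061e+09.
Back to dB: 10·log₁₀ Σ = 90.3 dB.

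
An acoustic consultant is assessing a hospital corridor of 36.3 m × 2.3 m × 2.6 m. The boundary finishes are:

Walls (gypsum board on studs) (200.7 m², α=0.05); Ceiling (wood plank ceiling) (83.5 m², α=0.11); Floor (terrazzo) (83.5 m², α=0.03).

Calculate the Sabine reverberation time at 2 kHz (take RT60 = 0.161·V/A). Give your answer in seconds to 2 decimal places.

1.61 s

Total absorption A = 200.7*0.05 + 83.5*0.11 + 83.5*0.03
  = 10.035 + 9.185 + 2.505 = 21.725 m² sabins.
Volume V = 36.3 × 2.3 × 2.6 = 217.074 m³.
RT60 = 0.161 · V / A = 0.161 × 217.074 / 21.725 = 1.61 s.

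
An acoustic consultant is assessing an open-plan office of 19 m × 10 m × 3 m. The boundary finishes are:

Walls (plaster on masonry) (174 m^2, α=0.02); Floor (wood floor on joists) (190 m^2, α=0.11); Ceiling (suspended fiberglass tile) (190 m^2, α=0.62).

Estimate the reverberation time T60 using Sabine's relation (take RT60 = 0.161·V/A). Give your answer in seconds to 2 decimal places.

0.65 sec

Summing Sᵢαᵢ: 3.480 + 20.900 + 117.800 → A = 142.180 sabins.
Room volume: 570 m³.
T = 0.161 V/A = 0.161·570/142.180 = 0.65 s.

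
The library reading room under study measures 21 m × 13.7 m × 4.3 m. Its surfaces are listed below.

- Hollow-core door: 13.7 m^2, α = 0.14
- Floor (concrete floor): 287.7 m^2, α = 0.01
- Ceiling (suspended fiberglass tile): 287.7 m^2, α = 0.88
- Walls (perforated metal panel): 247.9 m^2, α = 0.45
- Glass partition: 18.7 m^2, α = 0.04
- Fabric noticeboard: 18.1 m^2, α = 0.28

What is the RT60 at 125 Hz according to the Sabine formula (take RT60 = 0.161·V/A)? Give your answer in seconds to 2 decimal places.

Summing Sᵢαᵢ: 1.918 + 2.877 + 253.176 + 111.555 + 0.748 + 5.068 → A = 375.342 sabins.
V = 21·13.7·4.3 = 1237.11 m³.
Sabine: RT60 = 0.161 × 1237.11 / 375.342 = 0.53 s.

0.53 s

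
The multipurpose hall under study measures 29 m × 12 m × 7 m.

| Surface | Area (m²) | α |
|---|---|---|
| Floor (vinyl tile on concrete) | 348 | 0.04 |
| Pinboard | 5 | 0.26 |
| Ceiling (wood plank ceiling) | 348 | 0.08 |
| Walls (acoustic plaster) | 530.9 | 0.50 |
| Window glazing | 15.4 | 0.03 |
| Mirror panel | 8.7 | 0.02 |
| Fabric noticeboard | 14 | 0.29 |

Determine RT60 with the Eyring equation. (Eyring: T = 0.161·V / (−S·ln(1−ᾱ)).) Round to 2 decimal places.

S = Σ Sᵢ = 1270.0 m².
Absorption A = 348·0.04 + 5·0.26 + 348·0.08 + 530.9·0.50 + 15.4·0.03 + 8.7·0.02 + 14·0.29 = 313.206 sabins.
ᾱ = 313.206 / 1270.0 = 0.2466.
Eyring denominator: −S ln(1−ᾱ) = 359.612.
V = 29 × 12 × 7 = 2436 m³.
T = 0.161·V/[−S·ln(1−ᾱ)] = 0.161·2436/359.612 = 1.09 s.

1.09 s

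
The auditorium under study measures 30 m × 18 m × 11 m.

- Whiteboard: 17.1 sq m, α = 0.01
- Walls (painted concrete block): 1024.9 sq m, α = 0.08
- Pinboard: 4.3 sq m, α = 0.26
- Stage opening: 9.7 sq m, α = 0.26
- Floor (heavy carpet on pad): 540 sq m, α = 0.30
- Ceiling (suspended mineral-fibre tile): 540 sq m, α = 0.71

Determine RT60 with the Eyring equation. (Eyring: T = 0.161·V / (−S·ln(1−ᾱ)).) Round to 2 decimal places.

S = Σ Sᵢ = 2136.0 sq m.
Σ(Sᵢαᵢ) = 17.1·0.01 + 1024.9·0.08 + 4.3·0.26 + 9.7·0.26 + 540·0.30 + 540·0.71 = 631.203.
Mean coefficient ᾱ = A/S = 0.2955.
−S·ln(1−ᾱ) = −2136.0 × ln(1 − 0.2955) = 748.170.
V = 30 × 18 × 11 = 5940 m³.
RT60 = 0.161 × 5940 / 748.170 = 1.28 s.

1.28 seconds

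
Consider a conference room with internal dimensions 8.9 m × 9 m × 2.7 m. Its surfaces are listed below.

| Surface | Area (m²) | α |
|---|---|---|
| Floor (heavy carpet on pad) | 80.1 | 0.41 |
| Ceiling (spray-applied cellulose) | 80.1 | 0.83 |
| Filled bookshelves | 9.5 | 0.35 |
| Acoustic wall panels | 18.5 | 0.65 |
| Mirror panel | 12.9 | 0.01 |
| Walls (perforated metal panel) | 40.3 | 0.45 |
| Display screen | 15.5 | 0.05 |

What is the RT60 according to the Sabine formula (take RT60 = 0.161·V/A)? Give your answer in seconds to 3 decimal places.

Summing Sᵢαᵢ: 32.841 + 66.483 + 3.325 + 12.025 + 0.129 + 18.135 + 0.775 → A = 133.713 sabins.
Volume V = 8.9 × 9 × 2.7 = 216.27 m³.
T = 0.161 V/A = 0.161·216.27/133.713 = 0.260 s.

0.260 s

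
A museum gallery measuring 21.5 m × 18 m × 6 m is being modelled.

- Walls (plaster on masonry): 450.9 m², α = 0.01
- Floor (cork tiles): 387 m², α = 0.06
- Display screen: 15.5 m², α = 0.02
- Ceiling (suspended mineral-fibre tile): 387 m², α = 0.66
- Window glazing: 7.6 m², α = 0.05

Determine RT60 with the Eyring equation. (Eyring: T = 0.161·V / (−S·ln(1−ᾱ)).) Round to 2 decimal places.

1.16 sec

S = Σ Sᵢ = 1248.0 m².
Σ(Sᵢαᵢ) = 450.9×0.01 + 387×0.06 + 15.5×0.02 + 387×0.66 + 7.6×0.05 = 283.839.
Mean coefficient ᾱ = A/S = 0.2274.
Eyring denominator: −S ln(1−ᾱ) = 321.976.
V = 21.5 × 18 × 6 = 2322 m³.
T = 0.161·V/[−S·ln(1−ᾱ)] = 0.161·2322/321.976 = 1.16 s.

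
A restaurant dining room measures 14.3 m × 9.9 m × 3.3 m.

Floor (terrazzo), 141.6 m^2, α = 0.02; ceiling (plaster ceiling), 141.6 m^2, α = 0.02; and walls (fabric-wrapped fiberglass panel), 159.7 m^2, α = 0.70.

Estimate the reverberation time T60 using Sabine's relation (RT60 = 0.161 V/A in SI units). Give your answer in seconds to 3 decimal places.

Summing Sᵢαᵢ: 2.832 + 2.832 + 111.790 → A = 117.454 sabins.
Volume V = 14.3 × 9.9 × 3.3 = 467.181 m³.
RT60 = 0.161 · V / A = 0.161 × 467.181 / 117.454 = 0.640 s.

0.640 sec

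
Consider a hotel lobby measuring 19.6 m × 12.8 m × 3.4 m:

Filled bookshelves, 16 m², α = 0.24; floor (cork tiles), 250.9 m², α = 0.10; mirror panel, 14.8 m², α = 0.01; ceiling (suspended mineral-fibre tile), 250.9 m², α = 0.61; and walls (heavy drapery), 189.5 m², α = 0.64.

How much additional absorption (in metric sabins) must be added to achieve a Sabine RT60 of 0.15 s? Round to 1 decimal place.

A₁ = Σ Sᵢαᵢ = 16*0.24 + 250.9*0.10 + 14.8*0.01 + 250.9*0.61 + 189.5*0.64 = 303.407 sabins.
Target A₂ = 0.161·852.992/0.15 = 915.545 sabins (V = 852.992 m³).
Shortfall: 915.545 − 303.407 = 612.1 sabins.

612.1 sabins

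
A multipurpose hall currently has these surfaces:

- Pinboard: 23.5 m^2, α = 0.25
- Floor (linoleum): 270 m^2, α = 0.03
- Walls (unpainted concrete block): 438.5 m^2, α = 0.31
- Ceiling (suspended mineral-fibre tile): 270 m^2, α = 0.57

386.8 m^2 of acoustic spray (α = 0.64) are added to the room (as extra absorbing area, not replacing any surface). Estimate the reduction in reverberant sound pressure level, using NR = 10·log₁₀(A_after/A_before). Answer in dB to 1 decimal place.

A_before = Σ Sᵢαᵢ = 23.5×0.25 + 270×0.03 + 438.5×0.31 + 270×0.57 = 303.810 sabins.
Added absorption = 386.8 × 0.64 = 247.552 sabins.
New total A_after = 551.362 sabins.
Reduction = 10 log₁₀(A_after/A_before) = 10 log₁₀(1.8148) = 2.6 dB.

2.6 dB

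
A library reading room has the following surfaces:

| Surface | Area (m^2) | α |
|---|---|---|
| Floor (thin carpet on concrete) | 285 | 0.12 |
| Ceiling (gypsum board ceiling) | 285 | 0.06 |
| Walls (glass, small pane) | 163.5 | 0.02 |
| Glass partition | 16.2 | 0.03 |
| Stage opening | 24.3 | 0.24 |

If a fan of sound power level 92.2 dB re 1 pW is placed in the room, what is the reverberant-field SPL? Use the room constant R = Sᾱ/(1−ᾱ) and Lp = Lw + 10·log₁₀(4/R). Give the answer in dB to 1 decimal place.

A = 60.888 sabins; S = 774.0 m^2.
ᾱ = 60.888/774.0 = 0.0787; R = Sᾱ/(1−ᾱ) = 60.888/(1−0.0787) = 66.089 m^2.
Lp = 92.2 + 10·log₁₀(4/66.089) = 92.2 + (-12.18) = 80.0 dB.

80.0 dB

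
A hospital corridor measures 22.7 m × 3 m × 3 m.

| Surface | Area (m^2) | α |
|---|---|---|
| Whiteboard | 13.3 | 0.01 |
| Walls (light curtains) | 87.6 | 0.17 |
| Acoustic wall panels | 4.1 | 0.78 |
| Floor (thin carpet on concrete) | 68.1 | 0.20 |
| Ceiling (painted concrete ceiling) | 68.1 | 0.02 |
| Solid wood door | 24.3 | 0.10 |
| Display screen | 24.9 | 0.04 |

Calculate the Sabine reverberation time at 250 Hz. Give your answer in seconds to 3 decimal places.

0.898 sec

Equivalent absorption area: A = 13.3·0.01 + 87.6·0.17 + 4.1·0.78 + 68.1·0.20 + 68.1·0.02 + 24.3·0.10 + 24.9·0.04 = 36.631 m^2.
V = 22.7·3·3 = 204.3 m³.
RT60 = 0.161 · V / A = 0.161 × 204.3 / 36.631 = 0.898 s.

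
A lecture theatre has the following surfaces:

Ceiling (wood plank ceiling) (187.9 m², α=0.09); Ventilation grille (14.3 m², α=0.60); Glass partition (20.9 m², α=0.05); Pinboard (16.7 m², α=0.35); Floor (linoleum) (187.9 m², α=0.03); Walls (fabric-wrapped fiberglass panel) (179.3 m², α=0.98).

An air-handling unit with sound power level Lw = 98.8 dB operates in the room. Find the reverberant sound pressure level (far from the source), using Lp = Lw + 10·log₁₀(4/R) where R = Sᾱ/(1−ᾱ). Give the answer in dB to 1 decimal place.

Σ(Sᵢαᵢ) = 187.9×0.09 + 14.3×0.60 + 20.9×0.05 + 16.7×0.35 + 187.9×0.03 + 179.3×0.98 = 213.732; total area S = 607.0 m².
ᾱ = 213.732/607.0 = 0.3521; R = Sᾱ/(1−ᾱ) = 213.732/(1−0.3521) = 329.884 m².
Lp = 98.8 + 10·log₁₀(4/329.884) = 98.8 + (-19.16) = 79.6 dB.

79.6 dB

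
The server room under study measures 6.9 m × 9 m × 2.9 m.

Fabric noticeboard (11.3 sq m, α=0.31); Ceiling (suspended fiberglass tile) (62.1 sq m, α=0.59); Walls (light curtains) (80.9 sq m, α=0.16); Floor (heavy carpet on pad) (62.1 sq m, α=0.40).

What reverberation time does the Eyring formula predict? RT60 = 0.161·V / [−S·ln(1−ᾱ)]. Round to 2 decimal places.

0.30 s

Total surface area S = 11.3 + 62.1 + 80.9 + 62.1 = 216.4 sq m.
Σ(Sᵢαᵢ) = 11.3·0.31 + 62.1·0.59 + 80.9·0.16 + 62.1·0.40 = 77.926.
ᾱ = 77.926 / 216.4 = 0.3601.
Eyring denominator: −S ln(1−ᾱ) = 96.610.
V = 6.9 × 9 × 2.9 = 180.09 m³.
T = 0.161·V/[−S·ln(1−ᾱ)] = 0.161·180.09/96.610 = 0.30 s.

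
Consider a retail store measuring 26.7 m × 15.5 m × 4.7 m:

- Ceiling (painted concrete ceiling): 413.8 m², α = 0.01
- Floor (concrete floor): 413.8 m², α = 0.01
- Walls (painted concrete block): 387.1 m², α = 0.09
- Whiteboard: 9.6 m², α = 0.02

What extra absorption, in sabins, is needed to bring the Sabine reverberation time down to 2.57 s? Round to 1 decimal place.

Equivalent absorption area: A₁ = 413.8*0.01 + 413.8*0.01 + 387.1*0.09 + 9.6*0.02 = 43.307 m².
For T = 2.57 s, need A₂ = 0.161·V/T = 0.161·1945.095/2.57 = 121.852 sabins.
Shortfall: 121.852 − 43.307 = 78.5 sabins.

78.5 sabins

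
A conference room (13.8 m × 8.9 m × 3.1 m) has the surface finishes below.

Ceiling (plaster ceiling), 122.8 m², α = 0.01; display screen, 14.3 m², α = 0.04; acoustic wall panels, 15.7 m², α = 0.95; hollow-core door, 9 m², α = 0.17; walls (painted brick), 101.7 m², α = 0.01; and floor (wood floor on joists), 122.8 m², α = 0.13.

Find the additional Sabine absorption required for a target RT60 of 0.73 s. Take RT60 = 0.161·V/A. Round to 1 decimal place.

Summing Sᵢαᵢ: 1.228 + 0.572 + 14.915 + 1.530 + 1.017 + 15.964 → A₁ = 35.226 sabins.
For T = 0.73 s, need A₂ = 0.161·V/T = 0.161·380.742/0.73 = 83.972 sabins.
Shortfall: 83.972 − 35.226 = 48.7 sabins.

48.7 sabins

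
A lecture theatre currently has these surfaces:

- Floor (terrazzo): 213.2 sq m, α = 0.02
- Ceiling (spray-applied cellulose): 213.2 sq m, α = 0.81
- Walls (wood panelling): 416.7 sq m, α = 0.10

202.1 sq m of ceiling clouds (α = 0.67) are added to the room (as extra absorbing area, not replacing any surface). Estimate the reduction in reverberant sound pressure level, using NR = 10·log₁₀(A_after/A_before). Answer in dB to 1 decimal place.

2.1 dB

A_before = Σ Sᵢαᵢ = 213.2×0.02 + 213.2×0.81 + 416.7×0.10 = 218.626 sabins.
Added absorption = 202.1 × 0.67 = 135.407 sabins.
A_after = 218.626 + 135.407 = 354.033 sabins.
NR = 10·log₁₀(354.033/218.626) = 2.1 dB.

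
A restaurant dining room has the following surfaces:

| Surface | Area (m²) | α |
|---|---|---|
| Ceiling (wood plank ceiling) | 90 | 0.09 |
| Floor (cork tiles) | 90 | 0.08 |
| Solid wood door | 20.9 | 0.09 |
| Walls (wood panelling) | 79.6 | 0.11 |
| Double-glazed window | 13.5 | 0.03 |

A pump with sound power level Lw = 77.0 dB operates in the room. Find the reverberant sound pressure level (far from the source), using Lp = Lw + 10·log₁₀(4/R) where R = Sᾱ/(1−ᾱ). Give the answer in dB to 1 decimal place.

A = 26.342 sabins; S = 294.0 m².
ᾱ = 0.0896, so room constant R = A/(1−ᾱ) = 28.935 m².
Lp = Lw + 10 log₁₀(4/R) = 77.0 -8.59 = 68.4 dB.

68.4 dB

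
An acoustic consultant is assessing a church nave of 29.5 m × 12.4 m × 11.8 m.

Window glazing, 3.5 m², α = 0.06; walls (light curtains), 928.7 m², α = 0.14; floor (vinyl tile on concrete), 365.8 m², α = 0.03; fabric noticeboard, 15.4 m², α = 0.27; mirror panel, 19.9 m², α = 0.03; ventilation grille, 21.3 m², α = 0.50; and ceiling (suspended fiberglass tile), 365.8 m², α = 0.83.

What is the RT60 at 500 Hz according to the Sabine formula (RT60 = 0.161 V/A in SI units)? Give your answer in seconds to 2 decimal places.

1.51 sec

Total absorption A = 3.5×0.06 + 928.7×0.14 + 365.8×0.03 + 15.4×0.27 + 19.9×0.03 + 21.3×0.50 + 365.8×0.83
  = 0.210 + 130.018 + 10.974 + 4.158 + 0.597 + 10.650 + 303.614 = 460.221 m² sabins.
V = 29.5·12.4·11.8 = 4316.44 m³.
RT60 = 0.161 · V / A = 0.161 × 4316.44 / 460.221 = 1.51 s.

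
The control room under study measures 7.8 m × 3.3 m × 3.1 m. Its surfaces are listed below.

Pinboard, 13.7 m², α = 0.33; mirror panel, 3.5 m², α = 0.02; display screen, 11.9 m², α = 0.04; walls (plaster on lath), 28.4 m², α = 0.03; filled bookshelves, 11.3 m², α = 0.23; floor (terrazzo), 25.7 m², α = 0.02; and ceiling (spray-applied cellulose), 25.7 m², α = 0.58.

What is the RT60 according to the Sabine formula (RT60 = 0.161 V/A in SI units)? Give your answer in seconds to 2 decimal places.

A = Σ Sᵢαᵢ = 13.7*0.33 + 3.5*0.02 + 11.9*0.04 + 28.4*0.03 + 11.3*0.23 + 25.7*0.02 + 25.7*0.58 = 23.938 sabins.
Volume V = 7.8 × 3.3 × 3.1 = 79.794 m³.
Sabine: RT60 = 0.161 × 79.794 / 23.938 = 0.54 s.

0.54 s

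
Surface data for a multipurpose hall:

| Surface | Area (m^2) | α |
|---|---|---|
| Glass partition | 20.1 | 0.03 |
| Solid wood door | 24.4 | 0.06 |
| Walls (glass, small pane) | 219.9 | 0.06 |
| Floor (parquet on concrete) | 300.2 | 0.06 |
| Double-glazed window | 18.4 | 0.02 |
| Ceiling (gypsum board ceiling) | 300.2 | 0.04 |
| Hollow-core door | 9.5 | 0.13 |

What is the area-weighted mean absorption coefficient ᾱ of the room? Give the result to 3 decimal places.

0.053

S = Σ Sᵢ = 20.1 + 24.4 + 219.9 + 300.2 + 18.4 + 300.2 + 9.5 = 892.7 m^2.
Weighted sum Σ Sα = 46.884.
ᾱ = 46.884 / 892.7 = 0.053.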